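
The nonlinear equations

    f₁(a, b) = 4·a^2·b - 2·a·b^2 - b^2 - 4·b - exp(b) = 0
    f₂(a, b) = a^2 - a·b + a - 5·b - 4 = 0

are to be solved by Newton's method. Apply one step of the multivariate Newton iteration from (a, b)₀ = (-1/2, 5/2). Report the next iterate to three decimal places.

(1.819, -2.233)

At (-1/2, 5/2): F = (-19.68249, -15.500).
Jacobian J = [[8·a·b - 2·b^2, 4·a^2 - 4·a·b - 2·b - exp(b) - 4], [2·a - b + 1, -a - 5]].
At the point, J = [[-22.500, -15.18249], [-2.500, -4.500]] (det J = 63.29377).
Solving J·Δ = −F gives Δ = (2.319, -4.733).
Then the next iterate is (a, b)₁ = (1.819, -2.233).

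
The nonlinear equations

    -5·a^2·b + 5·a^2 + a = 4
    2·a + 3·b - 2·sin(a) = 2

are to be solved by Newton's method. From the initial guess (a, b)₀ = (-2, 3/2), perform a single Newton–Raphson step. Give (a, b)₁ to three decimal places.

At (-2, 3/2): F = (-16.000, 0.31859).
Jacobian J = [[-10·a·b + 10·a + 1, -5·a^2], [-2·cos(a) + 2, 3]].
At the point, J = [[11.000, -20.000], [2.83229, 3.000]] (det J = 89.64587).
Solving J·Δ = −F gives Δ = (0.464, -0.545).
Then the next iterate is (a, b)₁ = (-1.536, 0.955).

(-1.536, 0.955)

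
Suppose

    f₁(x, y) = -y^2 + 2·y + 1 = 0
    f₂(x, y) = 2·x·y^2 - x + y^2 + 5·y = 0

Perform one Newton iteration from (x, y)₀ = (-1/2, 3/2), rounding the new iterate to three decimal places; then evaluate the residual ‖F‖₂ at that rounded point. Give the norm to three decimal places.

79.627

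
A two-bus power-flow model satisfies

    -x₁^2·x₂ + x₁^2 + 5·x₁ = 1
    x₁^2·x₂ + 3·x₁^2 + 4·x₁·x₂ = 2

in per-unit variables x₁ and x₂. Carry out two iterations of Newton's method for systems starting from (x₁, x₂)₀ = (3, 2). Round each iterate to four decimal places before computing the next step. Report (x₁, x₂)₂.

At (3, 2): F = (5.0000, 67.0000).
Jacobian J = [[-2·x₁·x₂ + 2·x₁ + 5, -x₁^2], [2·x₁·x₂ + 6·x₁ + 4·x₂, x₁^2 + 4·x₁]].
At the point, J = [[-1.0000, -9.0000], [38.0000, 21.0000]] (det J = 321.0000).
Solving J·Δ = −F gives Δ = (-2.2056, 0.8006).
Then the next iterate is (x₁, x₂)₁ = (0.7944, 2.8006).
Round to (0.7944, 2.8006) and repeat: F = (1.835693, 10.559779), J = [[2.139207, -0.631071], [20.418393, 3.808671]].
Δ = (-0.6492, 0.7080), so (x₁, x₂)₂ = (0.1452, 3.5086).

(0.1452, 3.5086)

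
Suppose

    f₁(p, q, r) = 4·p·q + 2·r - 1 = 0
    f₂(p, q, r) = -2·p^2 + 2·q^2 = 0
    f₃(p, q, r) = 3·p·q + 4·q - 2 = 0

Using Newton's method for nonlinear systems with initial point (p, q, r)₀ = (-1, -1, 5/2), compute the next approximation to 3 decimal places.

At (-1, -1, 5/2): F = (8.000, 0.000, -3.000).
Jacobian J = [[4·q, 4·p, 2], [-4·p, 4·q, 0], [3·q, 3·p + 4, 0]].
At the point, J = [[-4.000, -4.000, 2.000], [4.000, -4.000, 0.000], [-3.000, 1.000, 0.000]] (det J = -16.000).
Solving J·Δ = −F gives Δ = (-1.500, -1.500, -10.000).
Then the next iterate is (p, q, r)₁ = (-2.500, -2.500, -7.500).

(-2.500, -2.500, -7.500)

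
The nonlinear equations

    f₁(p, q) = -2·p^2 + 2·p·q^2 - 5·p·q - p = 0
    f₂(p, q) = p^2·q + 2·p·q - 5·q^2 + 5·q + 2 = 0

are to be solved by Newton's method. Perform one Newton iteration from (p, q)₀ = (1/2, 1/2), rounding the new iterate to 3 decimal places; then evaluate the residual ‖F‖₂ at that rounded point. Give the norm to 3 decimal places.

110.195

At (1/2, 1/2): F = (-2.000, 3.875).
Jacobian J = [[-4·p + 2·q^2 - 5·q - 1, 4·p·q - 5·p], [2·p·q + 2·q, p^2 + 2·p - 10·q + 5]].
At the point, J = [[-5.000, -1.500], [1.500, 1.250]] (det J = -4.000).
Solving J·Δ = −F gives Δ = (0.828, -4.094).
Then the next iterate is (p, q)₁ = (1.328, -3.594).
Re-evaluating at (1.328, -3.594): F = (53.31611, -96.43816), so ‖F‖₂ = 110.195.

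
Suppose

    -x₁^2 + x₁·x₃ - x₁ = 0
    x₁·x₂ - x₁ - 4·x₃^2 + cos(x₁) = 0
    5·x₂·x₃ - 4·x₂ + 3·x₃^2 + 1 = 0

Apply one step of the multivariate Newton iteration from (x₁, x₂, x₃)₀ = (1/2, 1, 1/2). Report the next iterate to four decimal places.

At (1/2, 1, 1/2): F = (-0.5000, -0.122417, 0.2500).
Jacobian J = [[-2·x₁ + x₃ - 1, 0, x₁], [x₂ - sin(x₁) - 1, x₁, -8·x₃], [0, 5·x₃ - 4, 5·x₂ + 6·x₃]].
At the point, J = [[-1.5000, 0.0000, 0.5000], [-0.479426, 0.5000, -4.0000], [0.0000, -1.5000, 8.0000]] (det J = 3.359569).
Solving J·Δ = −F gives Δ = (-0.3064, 0.5979, 0.0809).
Then the next iterate is (x₁, x₂, x₃)₁ = (0.1936, 1.5979, 0.5809).

(0.1936, 1.5979, 0.5809)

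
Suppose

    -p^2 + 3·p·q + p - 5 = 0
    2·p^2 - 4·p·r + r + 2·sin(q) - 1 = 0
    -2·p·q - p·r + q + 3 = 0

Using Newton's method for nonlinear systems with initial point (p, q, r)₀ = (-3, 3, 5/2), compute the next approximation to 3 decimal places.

(-1.328, 1.084, 1.209)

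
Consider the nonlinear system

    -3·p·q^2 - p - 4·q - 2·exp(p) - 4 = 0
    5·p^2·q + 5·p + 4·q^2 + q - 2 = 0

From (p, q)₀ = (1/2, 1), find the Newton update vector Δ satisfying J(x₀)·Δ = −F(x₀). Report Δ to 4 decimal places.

At (1/2, 1): F = (-13.297443, 6.7500).
Jacobian J = [[-3·q^2 - 2·exp(p) - 1, -6·p·q - 4], [10·p·q + 5, 5·p^2 + 8·q + 1]].
At the point, J = [[-7.297443, -7.0000], [10.0000, 10.2500]] (det J = -4.798786).
Solving J·Δ = −F gives Δ = (-18.5565, 17.4454).

(-18.5565, 17.4454)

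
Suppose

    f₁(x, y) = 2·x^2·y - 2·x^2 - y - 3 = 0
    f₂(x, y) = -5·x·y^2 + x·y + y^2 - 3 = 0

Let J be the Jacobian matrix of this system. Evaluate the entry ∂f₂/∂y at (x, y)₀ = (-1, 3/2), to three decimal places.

∂f₂/∂y = -10·x·y + x + 2·y.
At (-1, 3/2) this is 17.000.

17.000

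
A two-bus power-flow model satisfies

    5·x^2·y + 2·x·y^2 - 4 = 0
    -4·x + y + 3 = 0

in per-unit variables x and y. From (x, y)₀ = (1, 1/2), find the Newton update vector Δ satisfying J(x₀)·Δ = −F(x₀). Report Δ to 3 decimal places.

(-0.075, 0.201)

At (1, 1/2): F = (-1.000, -0.500).
Jacobian J = [[10·x·y + 2·y^2, 5·x^2 + 4·x·y], [-4, 1]].
At the point, J = [[5.500, 7.000], [-4.000, 1.000]] (det J = 33.500).
Solving J·Δ = −F gives Δ = (-0.075, 0.201).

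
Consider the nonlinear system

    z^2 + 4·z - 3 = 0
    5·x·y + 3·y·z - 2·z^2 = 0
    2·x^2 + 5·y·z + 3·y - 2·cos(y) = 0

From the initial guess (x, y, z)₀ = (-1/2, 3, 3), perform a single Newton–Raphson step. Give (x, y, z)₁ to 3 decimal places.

(-0.272, 1.412, 1.200)

At (-1/2, 3, 3): F = (18.000, 1.500, 56.47998).
Jacobian J = [[0, 0, 2·z + 4], [5·y, 5·x + 3·z, 3·y - 4·z], [4·x, 5·z + 2·sin(y) + 3, 5·y]].
At the point, J = [[0.000, 0.000, 10.000], [15.000, 6.500, -3.000], [-2.000, 18.28224, 15.000]] (det J = 2872.33600).
Solving J·Δ = −F gives Δ = (0.228, -1.588, -1.800).
Then the next iterate is (x, y, z)₁ = (-0.272, 1.412, 1.200).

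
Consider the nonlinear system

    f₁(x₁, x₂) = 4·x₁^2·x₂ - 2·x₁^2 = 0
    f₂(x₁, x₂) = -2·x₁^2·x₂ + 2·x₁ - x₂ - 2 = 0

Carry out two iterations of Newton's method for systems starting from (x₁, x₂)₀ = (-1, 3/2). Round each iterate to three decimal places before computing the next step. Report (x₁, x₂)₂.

(2.181, -2.209)

At (-1, 3/2): F = (4.000, -8.500).
Jacobian J = [[8·x₁·x₂ - 4·x₁, 4·x₁^2], [-4·x₁·x₂ + 2, -2·x₁^2 - 1]].
At the point, J = [[-8.000, 4.000], [8.000, -3.000]] (det J = -8.000).
Solving J·Δ = −F gives Δ = (2.750, 4.500).
Then the next iterate is (x₁, x₂)₁ = (1.750, 6.000).
Round to (1.750, 6.000) and repeat: F = (67.375, -41.250), J = [[77.000, 12.250], [-40.000, -7.125]].
Δ = (0.431, -8.209), so (x₁, x₂)₂ = (2.181, -2.209).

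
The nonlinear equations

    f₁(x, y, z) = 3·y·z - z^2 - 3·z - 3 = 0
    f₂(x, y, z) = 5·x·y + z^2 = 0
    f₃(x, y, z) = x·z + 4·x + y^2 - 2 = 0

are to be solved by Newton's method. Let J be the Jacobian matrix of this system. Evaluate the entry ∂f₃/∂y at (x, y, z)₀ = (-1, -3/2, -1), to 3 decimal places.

-3.000

∂f₃/∂y = 2·y.
At (-1, -3/2, -1) this is -3.000.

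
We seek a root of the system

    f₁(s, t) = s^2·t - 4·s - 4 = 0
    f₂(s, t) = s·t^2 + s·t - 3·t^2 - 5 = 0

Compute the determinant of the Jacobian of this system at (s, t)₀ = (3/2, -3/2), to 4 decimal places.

J = [[2·s·t - 4, s^2], [t^2 + t, 2·s·t + s - 6·t]].
At the point, J = [[-8.5000, 2.2500], [0.7500, 6.0000]].
det J = -52.6875.

-52.6875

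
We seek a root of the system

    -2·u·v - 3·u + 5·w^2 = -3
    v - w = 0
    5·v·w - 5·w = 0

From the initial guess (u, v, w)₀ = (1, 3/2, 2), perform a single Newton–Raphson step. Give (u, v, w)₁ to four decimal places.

(1.2667, 1.2000, 1.2000)

At (1, 3/2, 2): F = (17.0000, -0.5000, 5.0000).
Jacobian J = [[-2·v - 3, -2·u, 10·w], [0, 1, -1], [0, 5·w, 5·v - 5]].
At the point, J = [[-6.0000, -2.0000, 20.0000], [0.0000, 1.0000, -1.0000], [0.0000, 10.0000, 2.5000]] (det J = -75.0000).
Solving J·Δ = −F gives Δ = (0.2667, -0.3000, -0.8000).
Then the next iterate is (u, v, w)₁ = (1.2667, 1.2000, 1.2000).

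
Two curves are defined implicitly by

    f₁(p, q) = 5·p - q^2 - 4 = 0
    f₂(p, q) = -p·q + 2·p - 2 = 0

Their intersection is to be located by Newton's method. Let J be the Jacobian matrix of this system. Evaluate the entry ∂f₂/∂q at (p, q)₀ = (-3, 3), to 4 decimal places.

3.0000

∂f₂/∂q = -p.
At (-3, 3) this is 3.0000.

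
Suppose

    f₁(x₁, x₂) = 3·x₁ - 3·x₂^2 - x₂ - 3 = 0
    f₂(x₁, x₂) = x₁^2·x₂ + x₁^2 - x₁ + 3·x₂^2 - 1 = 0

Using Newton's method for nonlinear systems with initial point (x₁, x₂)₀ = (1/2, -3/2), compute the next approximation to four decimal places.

(1.7675, -1.1316)

At (1/2, -3/2): F = (-6.7500, 5.1250).
Jacobian J = [[3, -6·x₂ - 1], [2·x₁·x₂ + 2·x₁ - 1, x₁^2 + 6·x₂]].
At the point, J = [[3.0000, 8.0000], [-1.5000, -8.7500]] (det J = -14.2500).
Solving J·Δ = −F gives Δ = (1.2675, 0.3684).
Then the next iterate is (x₁, x₂)₁ = (1.7675, -1.1316).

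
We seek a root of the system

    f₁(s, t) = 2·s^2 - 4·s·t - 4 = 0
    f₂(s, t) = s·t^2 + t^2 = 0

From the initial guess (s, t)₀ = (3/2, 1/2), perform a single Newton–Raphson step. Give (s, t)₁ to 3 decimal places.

At (3/2, 1/2): F = (-2.500, 0.625).
Jacobian J = [[4·s - 4·t, -4·s], [t^2, 2·s·t + 2·t]].
At the point, J = [[4.000, -6.000], [0.250, 2.500]] (det J = 11.500).
Solving J·Δ = −F gives Δ = (0.217, -0.272).
Then the next iterate is (s, t)₁ = (1.717, 0.228).

(1.717, 0.228)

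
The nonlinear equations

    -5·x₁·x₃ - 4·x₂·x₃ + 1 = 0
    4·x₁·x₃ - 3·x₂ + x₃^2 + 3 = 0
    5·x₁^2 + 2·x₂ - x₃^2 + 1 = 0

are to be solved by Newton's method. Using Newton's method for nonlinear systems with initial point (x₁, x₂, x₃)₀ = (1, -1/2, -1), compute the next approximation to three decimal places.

At (1, -1/2, -1): F = (4.000, 1.500, 4.000).
Jacobian J = [[-5·x₃, -4·x₃, -5·x₁ - 4·x₂], [4·x₃, -3, 4·x₁ + 2·x₃], [10·x₁, 2, -2·x₃]].
At the point, J = [[5.000, 4.000, -3.000], [-4.000, -3.000, 2.000], [10.000, 2.000, 2.000]] (det J = -4.000).
Solving J·Δ = −F gives Δ = (-16.250, 45.000, 34.250).
Then the next iterate is (x₁, x₂, x₃)₁ = (-15.250, 44.500, 33.250).

(-15.250, 44.500, 33.250)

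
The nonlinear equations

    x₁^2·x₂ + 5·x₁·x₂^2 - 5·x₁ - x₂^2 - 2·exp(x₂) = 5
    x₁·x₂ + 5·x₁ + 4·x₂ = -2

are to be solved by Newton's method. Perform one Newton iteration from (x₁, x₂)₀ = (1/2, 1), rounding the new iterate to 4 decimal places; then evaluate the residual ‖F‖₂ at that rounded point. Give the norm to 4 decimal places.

At (1/2, 1): F = (-11.186564, 9.0000).
Jacobian J = [[2·x₁·x₂ + 5·x₂^2 - 5, x₁^2 + 10·x₁·x₂ - 2·x₂ - 2·exp(x₂)], [x₂ + 5, x₁ + 4]].
At the point, J = [[1.0000, -2.186564], [6.0000, 4.5000]] (det J = 17.619382).
Solving J·Δ = −F gives Δ = (1.7402, -4.3202).
Then the next iterate is (x₁, x₂)₁ = (2.2402, -3.3202).
Re-evaluating at (2.2402, -3.3202): F = (79.517348, -7.517712), so ‖F‖₂ = 79.8719.

79.8719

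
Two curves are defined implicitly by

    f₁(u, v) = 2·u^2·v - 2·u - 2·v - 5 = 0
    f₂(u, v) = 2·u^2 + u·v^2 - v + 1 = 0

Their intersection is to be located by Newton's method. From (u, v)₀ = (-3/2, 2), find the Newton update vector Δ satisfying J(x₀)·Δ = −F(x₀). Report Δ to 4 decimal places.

(0.1432, -0.3981)

At (-3/2, 2): F = (3.0000, -2.5000).
Jacobian J = [[4·u·v - 2, 2·u^2 - 2], [4·u + v^2, 2·u·v - 1]].
At the point, J = [[-14.0000, 2.5000], [-2.0000, -7.0000]] (det J = 103.0000).
Solving J·Δ = −F gives Δ = (0.1432, -0.3981).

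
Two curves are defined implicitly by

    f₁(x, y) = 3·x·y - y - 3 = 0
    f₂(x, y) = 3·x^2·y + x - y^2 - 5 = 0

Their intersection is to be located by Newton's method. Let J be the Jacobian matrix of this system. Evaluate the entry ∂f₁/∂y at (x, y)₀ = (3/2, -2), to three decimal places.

3.500

∂f₁/∂y = 3·x - 1.
At (3/2, -2) this is 3.500.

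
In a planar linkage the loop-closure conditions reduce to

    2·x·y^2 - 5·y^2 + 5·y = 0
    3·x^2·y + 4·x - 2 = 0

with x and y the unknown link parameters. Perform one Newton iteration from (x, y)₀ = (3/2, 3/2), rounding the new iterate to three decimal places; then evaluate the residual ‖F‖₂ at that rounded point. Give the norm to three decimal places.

At (3/2, 3/2): F = (3.000, 14.125).
Jacobian J = [[2·y^2, 4·x·y - 10·y + 5], [6·x·y + 4, 3·x^2]].
At the point, J = [[4.500, -1.000], [17.500, 6.750]] (det J = 47.875).
Solving J·Δ = −F gives Δ = (-0.718, -0.231).
Then the next iterate is (x, y)₁ = (0.782, 1.269).
Re-evaluating at (0.782, 1.269): F = (0.81180, 3.45607), so ‖F‖₂ = 3.550.

3.550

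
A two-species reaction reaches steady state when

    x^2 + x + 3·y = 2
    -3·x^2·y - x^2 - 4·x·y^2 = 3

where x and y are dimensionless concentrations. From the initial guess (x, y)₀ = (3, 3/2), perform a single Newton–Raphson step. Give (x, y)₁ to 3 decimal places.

(0.857, 1.667)

At (3, 3/2): F = (14.500, -79.500).
Jacobian J = [[2·x + 1, 3], [-6·x·y - 2·x - 4·y^2, -3·x^2 - 8·x·y]].
At the point, J = [[7.000, 3.000], [-42.000, -63.000]] (det J = -315.000).
Solving J·Δ = −F gives Δ = (-2.143, 0.167).
Then the next iterate is (x, y)₁ = (0.857, 1.667).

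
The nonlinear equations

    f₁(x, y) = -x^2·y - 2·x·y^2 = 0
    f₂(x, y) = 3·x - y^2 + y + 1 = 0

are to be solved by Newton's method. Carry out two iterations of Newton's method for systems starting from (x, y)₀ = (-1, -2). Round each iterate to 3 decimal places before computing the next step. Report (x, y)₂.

(-0.333, 0.000)

At (-1, -2): F = (10.000, -8.000).
Jacobian J = [[-2·x·y - 2·y^2, -x^2 - 4·x·y], [3, -2·y + 1]].
At the point, J = [[-12.000, -9.000], [3.000, 5.000]] (det J = -33.000).
Solving J·Δ = −F gives Δ = (-0.667, 2.000).
Then the next iterate is (x, y)₁ = (-1.667, 0.000).
Round to (-1.667, 0.000) and repeat: F = (0.000, -4.001), J = [[0.000, -2.77889], [3.000, 1.000]].
Δ = (1.334, 0.000), so (x, y)₂ = (-0.333, 0.000).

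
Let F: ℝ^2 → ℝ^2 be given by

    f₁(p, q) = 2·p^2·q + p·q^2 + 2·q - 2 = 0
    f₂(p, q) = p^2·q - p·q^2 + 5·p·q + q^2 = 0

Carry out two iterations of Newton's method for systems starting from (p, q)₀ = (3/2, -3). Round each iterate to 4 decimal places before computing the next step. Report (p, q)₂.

At (3/2, -3): F = (-8.0000, -33.7500).
Jacobian J = [[4·p·q + q^2, 2·p^2 + 2·p·q + 2], [2·p·q - q^2 + 5·q, p^2 - 2·p·q + 5·p + 2·q]].
At the point, J = [[-9.0000, -2.5000], [-33.0000, 12.7500]] (det J = -197.2500).
Solving J·Δ = −F gives Δ = (-0.9449, 0.2015).
Then the next iterate is (p, q)₁ = (0.5551, -2.7985).
Round to (0.5551, -2.7985) and repeat: F = (-4.974315, -5.145276), J = [[1.617813, -0.490623], [-24.930997, 0.593531]].
Δ = (-0.4859, -11.7410), so (p, q)₂ = (0.0692, -14.5395).

(0.0692, -14.5395)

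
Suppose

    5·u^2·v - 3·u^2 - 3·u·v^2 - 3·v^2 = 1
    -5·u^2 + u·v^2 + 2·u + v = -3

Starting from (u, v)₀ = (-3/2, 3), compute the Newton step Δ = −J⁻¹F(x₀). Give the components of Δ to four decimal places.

At (-3/2, 3): F = (39.5000, -21.7500).
Jacobian J = [[10·u·v - 6·u - 3·v^2, 5·u^2 - 6·u·v - 6·v], [-10·u + v^2 + 2, 2·u·v + 1]].
At the point, J = [[-63.0000, 20.2500], [26.0000, -8.0000]] (det J = -22.5000).
Solving J·Δ = −F gives Δ = (5.5306, 15.2556).

(5.5306, 15.2556)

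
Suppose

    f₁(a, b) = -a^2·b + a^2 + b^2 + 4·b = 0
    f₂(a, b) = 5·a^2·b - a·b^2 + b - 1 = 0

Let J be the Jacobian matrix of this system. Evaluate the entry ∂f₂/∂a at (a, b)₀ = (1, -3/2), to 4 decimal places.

∂f₂/∂a = 10·a·b - b^2.
At (1, -3/2) this is -17.2500.

-17.2500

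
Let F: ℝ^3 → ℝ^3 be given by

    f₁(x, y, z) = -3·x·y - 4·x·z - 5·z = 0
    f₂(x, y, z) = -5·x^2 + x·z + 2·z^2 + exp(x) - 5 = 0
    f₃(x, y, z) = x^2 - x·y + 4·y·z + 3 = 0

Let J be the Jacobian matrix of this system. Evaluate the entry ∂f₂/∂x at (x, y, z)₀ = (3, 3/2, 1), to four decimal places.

-8.9145

∂f₂/∂x = -10·x + z + exp(x).
At (3, 3/2, 1) this is -8.9145.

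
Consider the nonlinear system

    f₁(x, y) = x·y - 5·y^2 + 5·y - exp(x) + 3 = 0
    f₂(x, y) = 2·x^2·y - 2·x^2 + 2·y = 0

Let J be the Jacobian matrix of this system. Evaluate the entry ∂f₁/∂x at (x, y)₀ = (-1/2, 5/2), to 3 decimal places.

∂f₁/∂x = y - exp(x).
At (-1/2, 5/2) this is 1.893.

1.893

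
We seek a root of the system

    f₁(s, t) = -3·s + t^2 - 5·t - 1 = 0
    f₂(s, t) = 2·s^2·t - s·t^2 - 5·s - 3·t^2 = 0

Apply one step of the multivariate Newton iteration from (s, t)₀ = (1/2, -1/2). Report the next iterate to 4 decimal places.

At (1/2, -1/2): F = (0.2500, -3.6250).
Jacobian J = [[-3, 2·t - 5], [4·s·t - t^2 - 5, 2·s^2 - 2·s·t - 6·t]].
At the point, J = [[-3.0000, -6.0000], [-6.2500, 4.0000]] (det J = -49.5000).
Solving J·Δ = −F gives Δ = (-0.4192, 0.2513).
Then the next iterate is (s, t)₁ = (0.0808, -0.2487).

(0.0808, -0.2487)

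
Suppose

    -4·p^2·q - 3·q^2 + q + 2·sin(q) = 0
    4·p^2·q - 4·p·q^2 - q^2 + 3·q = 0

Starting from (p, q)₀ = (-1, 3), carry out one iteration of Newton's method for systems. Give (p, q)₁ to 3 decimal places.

(-0.730, 1.727)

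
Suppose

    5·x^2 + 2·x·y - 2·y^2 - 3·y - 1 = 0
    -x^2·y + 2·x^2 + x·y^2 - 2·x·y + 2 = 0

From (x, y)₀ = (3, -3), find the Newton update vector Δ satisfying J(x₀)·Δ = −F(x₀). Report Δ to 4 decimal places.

At (3, -3): F = (17.0000, 92.0000).
Jacobian J = [[10·x + 2·y, 2·x - 4·y - 3], [-2·x·y + 4·x + y^2 - 2·y, -x^2 + 2·x·y - 2·x]].
At the point, J = [[24.0000, 15.0000], [45.0000, -33.0000]] (det J = -1467.0000).
Solving J·Δ = −F gives Δ = (-1.3231, 0.9836).

(-1.3231, 0.9836)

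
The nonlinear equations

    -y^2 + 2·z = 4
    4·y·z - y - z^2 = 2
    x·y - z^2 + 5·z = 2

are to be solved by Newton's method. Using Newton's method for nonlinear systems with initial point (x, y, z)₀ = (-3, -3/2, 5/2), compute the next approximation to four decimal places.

(0.5882, -0.3775, 1.4412)

At (-3, -3/2, 5/2): F = (-1.2500, -21.7500, 8.7500).
Jacobian J = [[0, -2·y, 2], [0, 4·z - 1, 4·y - 2·z], [y, x, -2·z + 5]].
At the point, J = [[0.0000, 3.0000, 2.0000], [0.0000, 9.0000, -11.0000], [-1.5000, -3.0000, 0.0000]] (det J = 76.5000).
Solving J·Δ = −F gives Δ = (3.5882, 1.1225, -1.0588).
Then the next iterate is (x, y, z)₁ = (0.5882, -0.3775, 1.4412).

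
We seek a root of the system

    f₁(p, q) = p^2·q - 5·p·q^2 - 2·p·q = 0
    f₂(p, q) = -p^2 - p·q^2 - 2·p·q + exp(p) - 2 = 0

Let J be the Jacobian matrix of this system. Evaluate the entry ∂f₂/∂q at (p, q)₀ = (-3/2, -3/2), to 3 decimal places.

-1.500

∂f₂/∂q = -2·p·q - 2·p.
At (-3/2, -3/2) this is -1.500.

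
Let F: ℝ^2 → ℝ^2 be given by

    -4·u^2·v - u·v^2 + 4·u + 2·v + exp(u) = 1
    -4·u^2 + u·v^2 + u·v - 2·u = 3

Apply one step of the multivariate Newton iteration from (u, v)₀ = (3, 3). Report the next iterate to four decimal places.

At (3, 3): F = (-97.914463, -9.0000).
Jacobian J = [[-8·u·v - v^2 + exp(u) + 4, -4·u^2 - 2·u·v + 2], [-8·u + v^2 + v - 2, 2·u·v + u]].
At the point, J = [[-56.914463, -52.0000], [-14.0000, 21.0000]] (det J = -1923.203725).
Solving J·Δ = −F gives Δ = (-1.3125, -0.4464).
Then the next iterate is (u, v)₁ = (1.6875, 2.5536).

(1.6875, 2.5536)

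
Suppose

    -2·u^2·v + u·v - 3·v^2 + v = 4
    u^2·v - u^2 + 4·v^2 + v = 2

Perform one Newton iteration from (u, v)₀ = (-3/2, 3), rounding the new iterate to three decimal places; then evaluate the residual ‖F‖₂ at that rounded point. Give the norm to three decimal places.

17.433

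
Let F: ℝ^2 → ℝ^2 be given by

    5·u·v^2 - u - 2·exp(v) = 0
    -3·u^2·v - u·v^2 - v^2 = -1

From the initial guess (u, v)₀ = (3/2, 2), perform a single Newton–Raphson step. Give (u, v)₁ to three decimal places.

(-5.273, 9.553)

At (3/2, 2): F = (13.72189, -22.500).
Jacobian J = [[5·v^2 - 1, 10·u·v - 2·exp(v)], [-6·u·v - v^2, -3·u^2 - 2·u·v - 2·v]].
At the point, J = [[19.000, 15.22189], [-22.000, -16.750]] (det J = 16.63153).
Solving J·Δ = −F gives Δ = (-6.773, 7.553).
Then the next iterate is (u, v)₁ = (-5.273, 9.553).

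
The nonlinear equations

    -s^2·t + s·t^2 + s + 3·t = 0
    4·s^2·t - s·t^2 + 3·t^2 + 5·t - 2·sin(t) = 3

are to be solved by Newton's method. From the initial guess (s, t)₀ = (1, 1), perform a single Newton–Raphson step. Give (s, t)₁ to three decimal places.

At (1, 1): F = (4.000, 6.31706).
Jacobian J = [[-2·s·t + t^2 + 1, -s^2 + 2·s·t + 3], [8·s·t - t^2, 4·s^2 - 2·s·t + 6·t - 2·cos(t) + 5]].
At the point, J = [[0.000, 4.000], [7.000, 11.91940]] (det J = -28.000).
Solving J·Δ = −F gives Δ = (0.800, -1.000).
Then the next iterate is (s, t)₁ = (1.800, 0.000).

(1.800, 0.000)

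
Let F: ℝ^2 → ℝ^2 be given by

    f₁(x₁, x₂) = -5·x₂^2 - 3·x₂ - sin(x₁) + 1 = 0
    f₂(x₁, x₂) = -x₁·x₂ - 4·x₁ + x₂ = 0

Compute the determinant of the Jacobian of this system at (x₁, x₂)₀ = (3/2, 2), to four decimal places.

-137.9646

J = [[-cos(x₁), -10·x₂ - 3], [-x₂ - 4, -x₁ + 1]].
At the point, J = [[-0.070737, -23.0000], [-6.0000, -0.5000]].
det J = -137.9646.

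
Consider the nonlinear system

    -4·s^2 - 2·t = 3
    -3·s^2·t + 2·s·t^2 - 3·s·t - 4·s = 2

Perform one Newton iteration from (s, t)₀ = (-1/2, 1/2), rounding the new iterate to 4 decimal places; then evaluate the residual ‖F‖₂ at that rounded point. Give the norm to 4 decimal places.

At (-1/2, 1/2): F = (-5.0000, 0.1250).
Jacobian J = [[-8·s, -2], [-6·s·t + 2·t^2 - 3·t - 4, -3·s^2 + 4·s·t - 3·s]].
At the point, J = [[4.0000, -2.0000], [-3.5000, -0.2500]] (det J = -8.0000).
Solving J·Δ = −F gives Δ = (0.1875, -2.1250).
Then the next iterate is (s, t)₁ = (-0.3125, -1.6250).
Re-evaluating at (-0.3125, -1.6250): F = (-0.140625, -3.447754), so ‖F‖₂ = 3.4506.

3.4506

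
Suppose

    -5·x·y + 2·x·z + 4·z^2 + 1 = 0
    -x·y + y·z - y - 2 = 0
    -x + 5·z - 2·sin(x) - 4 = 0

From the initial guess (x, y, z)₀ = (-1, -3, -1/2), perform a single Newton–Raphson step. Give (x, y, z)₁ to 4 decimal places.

(0.5329, -3.2105, 0.9013)

At (-1, -3, -1/2): F = (-12.0000, -0.5000, -3.817058).
Jacobian J = [[-5·y + 2·z, -5·x, 2·x + 8·z], [-y, -x + z - 1, y], [-2·cos(x) - 1, 0, 5]].
At the point, J = [[14.0000, 5.0000, -6.0000], [3.0000, -0.5000, -3.0000], [-2.080605, 0.0000, 5.0000]] (det J = -72.549117).
Solving J·Δ = −F gives Δ = (1.5329, -0.2105, 1.4013).
Then the next iterate is (x, y, z)₁ = (0.5329, -3.2105, 0.9013).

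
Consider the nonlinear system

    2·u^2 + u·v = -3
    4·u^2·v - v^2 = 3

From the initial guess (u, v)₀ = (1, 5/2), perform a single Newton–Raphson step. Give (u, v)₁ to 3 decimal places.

(0.689, -2.976)

At (1, 5/2): F = (7.500, 0.750).
Jacobian J = [[4·u + v, u], [8·u·v, 4·u^2 - 2·v]].
At the point, J = [[6.500, 1.000], [20.000, -1.000]] (det J = -26.500).
Solving J·Δ = −F gives Δ = (-0.311, -5.476).
Then the next iterate is (u, v)₁ = (0.689, -2.976).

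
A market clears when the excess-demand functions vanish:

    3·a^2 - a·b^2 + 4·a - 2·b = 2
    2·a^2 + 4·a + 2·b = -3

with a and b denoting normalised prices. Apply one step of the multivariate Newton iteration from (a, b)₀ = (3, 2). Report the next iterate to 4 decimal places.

At (3, 2): F = (21.0000, 37.0000).
Jacobian J = [[6·a - b^2 + 4, -2·a·b - 2], [4·a + 4, 2]].
At the point, J = [[18.0000, -14.0000], [16.0000, 2.0000]] (det J = 260.0000).
Solving J·Δ = −F gives Δ = (-2.1538, -1.2692).
Then the next iterate is (a, b)₁ = (0.8462, 0.7308).

(0.8462, 0.7308)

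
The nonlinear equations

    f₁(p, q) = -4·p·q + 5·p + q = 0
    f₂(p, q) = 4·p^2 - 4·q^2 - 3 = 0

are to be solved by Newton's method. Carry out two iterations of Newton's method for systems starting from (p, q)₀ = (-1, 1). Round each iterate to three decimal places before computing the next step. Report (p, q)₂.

At (-1, 1): F = (0.000, -3.000).
Jacobian J = [[-4·q + 5, -4·p + 1], [8·p, -8·q]].
At the point, J = [[1.000, 5.000], [-8.000, -8.000]] (det J = 32.000).
Solving J·Δ = −F gives Δ = (-0.469, 0.094).
Then the next iterate is (p, q)₁ = (-1.469, 1.094).
Round to (-1.469, 1.094) and repeat: F = (0.17734, 0.84450), J = [[0.624, 6.876], [-11.752, -8.752]].
Δ = (0.098, -0.035), so (p, q)₂ = (-1.371, 1.059).

(-1.371, 1.059)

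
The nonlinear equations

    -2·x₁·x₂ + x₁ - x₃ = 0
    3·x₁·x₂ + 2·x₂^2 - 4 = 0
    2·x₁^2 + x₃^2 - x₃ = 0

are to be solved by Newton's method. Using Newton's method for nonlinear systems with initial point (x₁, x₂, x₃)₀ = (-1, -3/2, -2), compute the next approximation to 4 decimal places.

(-0.3450, -1.2719, -0.9240)

At (-1, -3/2, -2): F = (-2.0000, 5.0000, 8.0000).
Jacobian J = [[-2·x₂ + 1, -2·x₁, -1], [3·x₂, 3·x₁ + 4·x₂, 0], [4·x₁, 0, 2·x₃ - 1]].
At the point, J = [[4.0000, 2.0000, -1.0000], [-4.5000, -9.0000, 0.0000], [-4.0000, 0.0000, -5.0000]] (det J = 171.0000).
Solving J·Δ = −F gives Δ = (0.6550, 0.2281, 1.0760).
Then the next iterate is (x₁, x₂, x₃)₁ = (-0.3450, -1.2719, -0.9240).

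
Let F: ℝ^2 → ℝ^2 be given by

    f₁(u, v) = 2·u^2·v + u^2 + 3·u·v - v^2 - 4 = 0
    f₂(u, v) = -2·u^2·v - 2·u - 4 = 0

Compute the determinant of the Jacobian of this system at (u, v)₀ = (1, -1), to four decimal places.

-4.0000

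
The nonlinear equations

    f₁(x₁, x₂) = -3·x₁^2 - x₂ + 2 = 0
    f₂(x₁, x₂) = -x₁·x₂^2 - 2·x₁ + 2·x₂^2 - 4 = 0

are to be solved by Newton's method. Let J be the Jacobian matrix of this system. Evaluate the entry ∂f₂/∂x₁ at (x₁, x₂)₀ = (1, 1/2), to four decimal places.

-2.2500

∂f₂/∂x₁ = -x₂^2 - 2.
At (1, 1/2) this is -2.2500.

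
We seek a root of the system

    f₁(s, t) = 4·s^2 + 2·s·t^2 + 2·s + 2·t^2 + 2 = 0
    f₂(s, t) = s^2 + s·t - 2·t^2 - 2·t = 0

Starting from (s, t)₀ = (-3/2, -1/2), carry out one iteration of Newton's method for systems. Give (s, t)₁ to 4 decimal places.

(-0.6479, -0.1549)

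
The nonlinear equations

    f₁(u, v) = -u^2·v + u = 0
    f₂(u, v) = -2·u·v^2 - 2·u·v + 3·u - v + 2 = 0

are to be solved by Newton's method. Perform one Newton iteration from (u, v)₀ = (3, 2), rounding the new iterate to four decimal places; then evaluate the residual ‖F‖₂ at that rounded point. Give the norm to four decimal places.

At (3, 2): F = (-15.0000, -27.0000).
Jacobian J = [[-2·u·v + 1, -u^2], [-2·v^2 - 2·v + 3, -4·u·v - 2·u - 1]].
At the point, J = [[-11.0000, -9.0000], [-9.0000, -31.0000]] (det J = 260.0000).
Solving J·Δ = −F gives Δ = (-0.8538, -0.6231).
Then the next iterate is (u, v)₁ = (2.1462, 1.3769).
Re-evaluating at (2.1462, 1.3769): F = (-4.196042, -6.986268), so ‖F‖₂ = 8.1495.

8.1495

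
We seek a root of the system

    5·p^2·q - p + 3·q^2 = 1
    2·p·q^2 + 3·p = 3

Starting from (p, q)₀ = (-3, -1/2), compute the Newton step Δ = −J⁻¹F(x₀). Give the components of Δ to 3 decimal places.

At (-3, -1/2): F = (-19.750, -13.500).
Jacobian J = [[10·p·q - 1, 5·p^2 + 6·q], [2·q^2 + 3, 4·p·q]].
At the point, J = [[14.000, 42.000], [3.500, 6.000]] (det J = -63.000).
Solving J·Δ = −F gives Δ = (7.119, -1.903).

(7.119, -1.903)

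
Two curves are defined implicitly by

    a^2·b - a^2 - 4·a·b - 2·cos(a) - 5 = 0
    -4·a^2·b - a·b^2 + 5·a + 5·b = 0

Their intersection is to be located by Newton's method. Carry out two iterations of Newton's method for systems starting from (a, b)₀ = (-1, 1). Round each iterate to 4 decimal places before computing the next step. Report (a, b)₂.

At (-1, 1): F = (-2.080605, -3.0000).
Jacobian J = [[2·a·b - 2·a - 4·b + 2·sin(a), a^2 - 4·a], [-8·a·b - b^2 + 5, -4·a^2 - 2·a·b + 5]].
At the point, J = [[-5.682942, 5.0000], [12.0000, 3.0000]] (det J = -77.048826).
Solving J·Δ = −F gives Δ = (0.1137, 0.5453).
Then the next iterate is (a, b)₁ = (-0.8863, 1.5453).
Round to (-0.8863, 1.5453) and repeat: F = (-0.357820, 0.555938), J = [[-8.697274, 4.330728], [13.568843, 4.597088]].
Δ = (-0.0410, 0.0002), so (a, b)₂ = (-0.9273, 1.5455).

(-0.9273, 1.5455)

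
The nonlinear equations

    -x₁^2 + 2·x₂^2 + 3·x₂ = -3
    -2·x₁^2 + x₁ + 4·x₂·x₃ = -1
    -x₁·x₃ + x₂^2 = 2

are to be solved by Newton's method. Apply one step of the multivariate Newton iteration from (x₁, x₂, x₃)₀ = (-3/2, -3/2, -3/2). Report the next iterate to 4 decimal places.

(-3.2000, -2.9500, -1.3667)

At (-3/2, -3/2, -3/2): F = (0.7500, 4.0000, -2.0000).
Jacobian J = [[-2·x₁, 4·x₂ + 3, 0], [-4·x₁ + 1, 4·x₃, 4·x₂], [-x₃, 2·x₂, -x₁]].
At the point, J = [[3.0000, -3.0000, 0.0000], [7.0000, -6.0000, -6.0000], [1.5000, -3.0000, 1.5000]] (det J = -22.5000).
Solving J·Δ = −F gives Δ = (-1.7000, -1.4500, 0.1333).
Then the next iterate is (x₁, x₂, x₃)₁ = (-3.2000, -2.9500, -1.3667).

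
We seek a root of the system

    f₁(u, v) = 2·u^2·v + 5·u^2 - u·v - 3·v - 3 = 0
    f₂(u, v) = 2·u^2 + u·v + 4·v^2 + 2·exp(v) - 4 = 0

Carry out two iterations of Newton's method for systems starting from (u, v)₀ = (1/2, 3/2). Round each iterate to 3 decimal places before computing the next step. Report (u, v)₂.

At (1/2, 3/2): F = (-6.250, 15.21338).
Jacobian J = [[4·u·v + 10·u - v, 2·u^2 - u - 3], [4·u + v, u + 8·v + 2·exp(v)]].
At the point, J = [[6.500, -3.000], [3.500, 21.46338]] (det J = 150.01196).
Solving J·Δ = −F gives Δ = (0.590, -0.805).
Then the next iterate is (u, v)₁ = (1.090, 0.695).
Round to (1.090, 0.695) and repeat: F = (1.74941, 5.07327), J = [[13.23520, -1.71380], [5.055, 10.65742]].
Δ = (-0.183, -0.389), so (u, v)₂ = (0.907, 0.306).

(0.907, 0.306)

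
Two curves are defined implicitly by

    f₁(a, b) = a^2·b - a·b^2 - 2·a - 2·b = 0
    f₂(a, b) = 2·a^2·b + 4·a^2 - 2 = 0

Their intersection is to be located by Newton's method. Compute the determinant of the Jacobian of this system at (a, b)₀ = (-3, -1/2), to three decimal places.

85.500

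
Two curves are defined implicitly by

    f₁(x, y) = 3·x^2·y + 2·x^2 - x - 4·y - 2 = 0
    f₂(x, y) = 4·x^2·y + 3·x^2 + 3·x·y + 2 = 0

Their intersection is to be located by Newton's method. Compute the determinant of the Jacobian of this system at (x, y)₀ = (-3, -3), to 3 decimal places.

72.000

J = [[6·x·y + 4·x - 1, 3·x^2 - 4], [8·x·y + 6·x + 3·y, 4·x^2 + 3·x]].
At the point, J = [[41.000, 23.000], [45.000, 27.000]].
det J = 72.000.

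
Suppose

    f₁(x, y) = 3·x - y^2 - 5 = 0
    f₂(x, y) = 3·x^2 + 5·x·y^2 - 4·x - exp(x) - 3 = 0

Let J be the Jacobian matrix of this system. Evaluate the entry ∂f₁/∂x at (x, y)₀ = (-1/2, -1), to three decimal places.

∂f₁/∂x = 3.
At (-1/2, -1) this is 3.000.

3.000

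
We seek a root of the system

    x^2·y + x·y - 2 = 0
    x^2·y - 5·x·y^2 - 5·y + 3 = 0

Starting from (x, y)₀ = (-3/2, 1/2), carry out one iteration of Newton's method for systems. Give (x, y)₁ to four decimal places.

(-5.3488, -2.4651)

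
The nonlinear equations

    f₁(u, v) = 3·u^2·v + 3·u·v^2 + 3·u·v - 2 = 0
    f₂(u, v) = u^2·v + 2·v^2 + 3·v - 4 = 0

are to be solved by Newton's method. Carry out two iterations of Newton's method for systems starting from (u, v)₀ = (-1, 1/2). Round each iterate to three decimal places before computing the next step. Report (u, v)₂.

(-1.887, 0.446)

At (-1, 1/2): F = (-2.750, -1.500).
Jacobian J = [[6·u·v + 3·v^2 + 3·v, 3·u^2 + 6·u·v + 3·u], [2·u·v, u^2 + 4·v + 3]].
At the point, J = [[-0.750, -3.000], [-1.000, 6.000]] (det J = -7.500).
Solving J·Δ = −F gives Δ = (-2.800, -0.217).
Then the next iterate is (u, v)₁ = (-3.800, 0.283).
Round to (-3.800, 0.283) and repeat: F = (6.12035, 1.09570), J = [[-5.36313, 25.46760], [-2.15080, 18.572]].
Δ = (1.913, 0.163), so (u, v)₂ = (-1.887, 0.446).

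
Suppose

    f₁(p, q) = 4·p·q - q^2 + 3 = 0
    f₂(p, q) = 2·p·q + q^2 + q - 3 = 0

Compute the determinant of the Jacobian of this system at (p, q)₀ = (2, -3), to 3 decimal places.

96.000

J = [[4·q, 4·p - 2·q], [2·q, 2·p + 2·q + 1]].
At the point, J = [[-12.000, 14.000], [-6.000, -1.000]].
det J = 96.000.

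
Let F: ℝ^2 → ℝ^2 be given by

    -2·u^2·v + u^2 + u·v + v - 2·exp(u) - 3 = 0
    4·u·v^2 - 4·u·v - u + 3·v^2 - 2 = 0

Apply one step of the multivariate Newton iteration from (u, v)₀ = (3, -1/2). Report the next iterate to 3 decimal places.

At (3, -1/2): F = (-27.17107, 4.750).
Jacobian J = [[-4·u·v + 2·u + v - 2·exp(u), -2·u^2 + u + 1], [4·v^2 - 4·v - 1, 8·u·v - 4·u + 6·v]].
At the point, J = [[-28.67107, -14.000], [2.000, -27.000]] (det J = 802.11899).
Solving J·Δ = −F gives Δ = (-0.998, 0.102).
Then the next iterate is (u, v)₁ = (2.002, -0.398).

(2.002, -0.398)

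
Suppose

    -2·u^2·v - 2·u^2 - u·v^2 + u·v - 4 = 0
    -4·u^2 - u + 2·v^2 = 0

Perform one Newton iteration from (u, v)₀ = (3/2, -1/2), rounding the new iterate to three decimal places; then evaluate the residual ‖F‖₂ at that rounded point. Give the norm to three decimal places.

59.116

At (3/2, -1/2): F = (-7.375, -10.000).
Jacobian J = [[-4·u·v - 4·u - v^2 + v, -2·u^2 - 2·u·v + u], [-8·u - 1, 4·v]].
At the point, J = [[-3.750, -1.500], [-13.000, -2.000]] (det J = -12.000).
Solving J·Δ = −F gives Δ = (-0.021, -4.865).
Then the next iterate is (u, v)₁ = (1.479, -5.365).
Re-evaluating at (1.479, -5.365): F = (-35.40886, 47.33769), so ‖F‖₂ = 59.116.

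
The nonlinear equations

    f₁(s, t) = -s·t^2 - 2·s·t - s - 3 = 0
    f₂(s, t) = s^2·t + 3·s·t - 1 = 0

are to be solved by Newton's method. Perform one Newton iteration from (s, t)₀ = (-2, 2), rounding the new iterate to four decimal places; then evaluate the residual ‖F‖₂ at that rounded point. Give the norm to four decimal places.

1.5377

At (-2, 2): F = (15.0000, -5.0000).
Jacobian J = [[-t^2 - 2·t - 1, -2·s·t - 2·s], [2·s·t + 3·t, s^2 + 3·s]].
At the point, J = [[-9.0000, 12.0000], [-2.0000, -2.0000]] (det J = 42.0000).
Solving J·Δ = −F gives Δ = (-0.7143, -1.7857).
Then the next iterate is (s, t)₁ = (-2.7143, 0.2143).
Re-evaluating at (-2.7143, 0.2143): F = (1.002302, -1.166184), so ‖F‖₂ = 1.5377.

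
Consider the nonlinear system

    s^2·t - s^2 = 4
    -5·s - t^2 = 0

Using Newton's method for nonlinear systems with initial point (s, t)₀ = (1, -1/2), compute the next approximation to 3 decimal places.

At (1, -1/2): F = (-5.500, -5.250).
Jacobian J = [[2·s·t - 2·s, s^2], [-5, -2·t]].
At the point, J = [[-3.000, 1.000], [-5.000, 1.000]] (det J = 2.000).
Solving J·Δ = −F gives Δ = (0.125, 5.875).
Then the next iterate is (s, t)₁ = (1.125, 5.375).

(1.125, 5.375)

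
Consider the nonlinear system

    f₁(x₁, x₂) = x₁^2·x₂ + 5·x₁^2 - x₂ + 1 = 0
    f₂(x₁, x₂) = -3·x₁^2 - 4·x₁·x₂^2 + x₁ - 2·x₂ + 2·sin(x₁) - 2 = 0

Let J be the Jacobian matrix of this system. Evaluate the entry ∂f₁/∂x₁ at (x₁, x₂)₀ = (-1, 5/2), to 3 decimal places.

-15.000

∂f₁/∂x₁ = 2·x₁·x₂ + 10·x₁.
At (-1, 5/2) this is -15.000.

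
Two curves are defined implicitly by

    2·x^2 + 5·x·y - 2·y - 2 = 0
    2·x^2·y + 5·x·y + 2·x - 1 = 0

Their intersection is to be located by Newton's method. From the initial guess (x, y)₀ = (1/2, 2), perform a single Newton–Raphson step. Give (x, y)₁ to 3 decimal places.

At (1/2, 2): F = (-0.500, 6.000).
Jacobian J = [[4·x + 5·y, 5·x - 2], [4·x·y + 5·y + 2, 2·x^2 + 5·x]].
At the point, J = [[12.000, 0.500], [16.000, 3.000]] (det J = 28.000).
Solving J·Δ = −F gives Δ = (0.161, -2.857).
Then the next iterate is (x, y)₁ = (0.661, -0.857).

(0.661, -0.857)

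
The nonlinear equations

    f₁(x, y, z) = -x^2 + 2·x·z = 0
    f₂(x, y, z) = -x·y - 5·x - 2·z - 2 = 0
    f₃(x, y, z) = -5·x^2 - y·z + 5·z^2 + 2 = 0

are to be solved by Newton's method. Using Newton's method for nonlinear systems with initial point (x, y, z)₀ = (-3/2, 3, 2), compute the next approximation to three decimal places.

(-0.794, 1.294, 0.897)

At (-3/2, 3, 2): F = (-8.250, 6.000, 4.750).
Jacobian J = [[-2·x + 2·z, 0, 2·x], [-y - 5, -x, -2], [-10·x, -z, -y + 10·z]].
At the point, J = [[7.000, 0.000, -3.000], [-8.000, 1.500, -2.000], [15.000, -2.000, 17.000]] (det J = 170.000).
Solving J·Δ = −F gives Δ = (0.706, -1.706, -1.103).
Then the next iterate is (x, y, z)₁ = (-0.794, 1.294, 0.897).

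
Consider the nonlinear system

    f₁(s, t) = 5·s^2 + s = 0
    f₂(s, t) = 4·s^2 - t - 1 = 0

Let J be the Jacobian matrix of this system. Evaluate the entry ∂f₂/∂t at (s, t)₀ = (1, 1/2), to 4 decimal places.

-1.0000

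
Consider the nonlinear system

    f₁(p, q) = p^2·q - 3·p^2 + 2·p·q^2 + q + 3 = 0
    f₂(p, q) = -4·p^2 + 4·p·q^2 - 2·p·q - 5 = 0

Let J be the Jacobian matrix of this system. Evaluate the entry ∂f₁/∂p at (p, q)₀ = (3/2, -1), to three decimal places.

-10.000

∂f₁/∂p = 2·p·q - 6·p + 2·q^2.
At (3/2, -1) this is -10.000.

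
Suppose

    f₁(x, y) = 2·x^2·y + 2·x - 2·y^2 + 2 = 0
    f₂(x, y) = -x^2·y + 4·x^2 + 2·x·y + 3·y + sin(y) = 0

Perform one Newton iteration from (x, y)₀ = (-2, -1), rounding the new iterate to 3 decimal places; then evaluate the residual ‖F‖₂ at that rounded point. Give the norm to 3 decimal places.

At (-2, -1): F = (-12.000, 20.15853).
Jacobian J = [[4·x·y + 2, 2·x^2 - 4·y], [-2·x·y + 8·x + 2·y, -x^2 + 2·x + cos(y) + 3]].
At the point, J = [[10.000, 12.000], [-22.000, -4.45970]] (det J = 219.40302).
Solving J·Δ = −F gives Δ = (0.859, 0.284).
Then the next iterate is (x, y)₁ = (-1.141, -0.716).
Re-evaluating at (-1.141, -0.716): F = (-3.17161, 4.96921), so ‖F‖₂ = 5.895.

5.895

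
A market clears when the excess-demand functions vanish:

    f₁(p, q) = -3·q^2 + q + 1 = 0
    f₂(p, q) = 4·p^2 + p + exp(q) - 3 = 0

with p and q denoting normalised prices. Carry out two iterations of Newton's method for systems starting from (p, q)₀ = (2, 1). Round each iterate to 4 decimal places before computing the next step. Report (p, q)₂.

(0.5341, 0.7684)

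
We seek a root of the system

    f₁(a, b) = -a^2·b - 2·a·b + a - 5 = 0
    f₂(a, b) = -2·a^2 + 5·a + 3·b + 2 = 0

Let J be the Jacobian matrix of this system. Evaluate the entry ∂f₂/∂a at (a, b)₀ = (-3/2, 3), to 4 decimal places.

11.0000

∂f₂/∂a = -4·a + 5.
At (-3/2, 3) this is 11.0000.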